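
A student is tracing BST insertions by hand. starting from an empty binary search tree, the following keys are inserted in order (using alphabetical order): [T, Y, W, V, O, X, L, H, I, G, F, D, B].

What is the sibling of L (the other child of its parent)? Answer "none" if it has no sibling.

Insert T: tree is empty, so T becomes the root.
Insert Y: Y > T → go right. Place as right child of T.
Insert W: W > T → go right; W < Y → go left. Place as left child of Y.
Insert V: V > T → go right; V < Y → go left; V < W → go left. Place as left child of W.
Insert O: O < T → go left. Place as left child of T.
Insert X: X > T → go right; X < Y → go left; X > W → go right. Place as right child of W.
Insert L: L < T → go left; L < O → go left. Place as left child of O.
Insert H: H < T → go left; H < O → go left; H < L → go left. Place as left child of L.
Insert I: I < T → go left; I < O → go left; I < L → go left; I > H → go right. Place as right child of H.
Insert G: G < T → go left; G < O → go left; G < L → go left; G < H → go left. Place as left child of H.
Insert F: F < T → go left; F < O → go left; F < L → go left; F < H → go left; F < G → go left. Place as left child of G.
Insert D: D < T → go left; D < O → go left; D < L → go left; D < H → go left; D < G → go left; D < F → go left. Place as left child of F.
Insert B: B < T → go left; B < O → go left; B < L → go left; B < H → go left; B < G → go left; B < F → go left; B < D → go left. Place as left child of D.

L's parent is O, which has only one child.

none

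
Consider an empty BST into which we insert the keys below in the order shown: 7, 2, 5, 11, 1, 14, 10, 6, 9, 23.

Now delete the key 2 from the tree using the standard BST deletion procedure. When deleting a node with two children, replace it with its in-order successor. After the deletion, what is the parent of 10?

Insert 7: tree is empty, so 7 becomes the root.
Insert 2: 2 < 7 → go left. Place as left child of 7.
Insert 5: 5 < 7 → go left; 5 > 2 → go right. Place as right child of 2.
Insert 11: 11 > 7 → go right. Place as right child of 7.
Insert 1: 1 < 7 → go left; 1 < 2 → go left. Place as left child of 2.
Insert 14: 14 > 7 → go right; 14 > 11 → go right. Place as right child of 11.
Insert 10: 10 > 7 → go right; 10 < 11 → go left. Place as left child of 11.
Insert 6: 6 < 7 → go left; 6 > 2 → go right; 6 > 5 → go right. Place as right child of 5.
Insert 9: 9 > 7 → go right; 9 < 11 → go left; 9 < 10 → go left. Place as left child of 10.
Insert 23: 23 > 7 → go right; 23 > 11 → go right; 23 > 14 → go right. Place as right child of 14.

Delete 2 (two children — replace with in-order successor).
After deletion, 10's parent is 11.

11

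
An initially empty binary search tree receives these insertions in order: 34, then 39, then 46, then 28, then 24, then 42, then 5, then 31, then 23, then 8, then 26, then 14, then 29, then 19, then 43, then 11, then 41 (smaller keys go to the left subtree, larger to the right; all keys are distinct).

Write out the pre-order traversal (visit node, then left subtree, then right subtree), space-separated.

Resulting structure (node: left, right):
  34: L=28, R=39
  39: L=–, R=46
  46: L=42, R=–
  28: L=24, R=31
  24: L=5, R=26
  42: L=41, R=43
  5: L=–, R=23
  31: L=29, R=–
  23: L=8, R=–
  8: L=–, R=14
  26: L=–, R=–
  14: L=11, R=19
  29: L=–, R=–
  19: L=–, R=–
  43: L=–, R=–
  11: L=–, R=–
  41: L=–, R=–

34 28 24 5 23 8 14 11 19 26 31 29 39 46 42 41 43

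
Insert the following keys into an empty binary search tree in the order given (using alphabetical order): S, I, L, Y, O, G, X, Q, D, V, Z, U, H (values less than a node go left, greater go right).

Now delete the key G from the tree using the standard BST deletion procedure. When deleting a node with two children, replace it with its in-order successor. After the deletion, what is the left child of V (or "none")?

U

S: root
I: left child of S (depth 1)
L: right child of I (depth 2)
Y: right child of S (depth 1)
O: right child of L (depth 3)
G: left child of I (depth 2)
X: left child of Y (depth 2)
Q: right child of O (depth 4)
D: left child of G (depth 3)
V: left child of X (depth 3)
Z: right child of Y (depth 2)
U: left child of V (depth 4)
H: right child of G (depth 3)

Delete G (two children — replace with in-order successor).
After deletion, V's left child: U.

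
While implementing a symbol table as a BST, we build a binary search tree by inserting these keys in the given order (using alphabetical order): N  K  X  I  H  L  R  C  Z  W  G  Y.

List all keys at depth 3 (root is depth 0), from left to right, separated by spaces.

N: root
K: left child of N (depth 1)
X: right child of N (depth 1)
I: left child of K (depth 2)
H: left child of I (depth 3)
L: right child of K (depth 2)
R: left child of X (depth 2)
C: left child of H (depth 4)
Z: right child of X (depth 2)
W: right child of R (depth 3)
G: right child of C (depth 5)
Y: left child of Z (depth 3)

H W Y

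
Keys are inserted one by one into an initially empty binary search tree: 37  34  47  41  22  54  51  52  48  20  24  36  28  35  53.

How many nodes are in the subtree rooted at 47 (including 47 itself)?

7

37: root
34: left child of 37 (depth 1)
47: right child of 37 (depth 1)
41: left child of 47 (depth 2)
22: left child of 34 (depth 2)
54: right child of 47 (depth 2)
51: left child of 54 (depth 3)
52: right child of 51 (depth 4)
48: left child of 51 (depth 4)
20: left child of 22 (depth 3)
24: right child of 22 (depth 3)
36: right child of 34 (depth 2)
28: right child of 24 (depth 4)
35: left child of 36 (depth 3)
53: right child of 52 (depth 5)

Subtree rooted at 47 contains: 47, 41, 54, 51, 48, 52, 53 — 7 nodes.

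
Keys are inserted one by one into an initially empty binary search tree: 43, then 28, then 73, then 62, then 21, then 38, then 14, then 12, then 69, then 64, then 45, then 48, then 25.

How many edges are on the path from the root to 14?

43: root
28: left child of 43 (depth 1)
73: right child of 43 (depth 1)
62: left child of 73 (depth 2)
21: left child of 28 (depth 2)
38: right child of 28 (depth 2)
14: left child of 21 (depth 3)
12: left child of 14 (depth 4)
69: right child of 62 (depth 3)
64: left child of 69 (depth 4)
45: left child of 62 (depth 3)
48: right child of 45 (depth 4)
25: right child of 21 (depth 3)

Path to 14: 43 → 28 → 21 → 14, which is 3 edges.

3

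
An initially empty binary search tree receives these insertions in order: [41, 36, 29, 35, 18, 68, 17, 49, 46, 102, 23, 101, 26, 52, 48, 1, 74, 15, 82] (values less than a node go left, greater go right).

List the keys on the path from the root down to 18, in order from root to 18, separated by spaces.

Resulting structure (node: left, right):
  41: L=36, R=68
  36: L=29, R=–
  29: L=18, R=35
  35: L=–, R=–
  18: L=17, R=23
  68: L=49, R=102
  17: L=1, R=–
  49: L=46, R=52
  46: L=–, R=48
  102: L=101, R=–
  23: L=–, R=26
  101: L=74, R=–
  26: L=–, R=–
  52: L=–, R=–
  48: L=–, R=–
  1: L=–, R=15
  74: L=–, R=82
  15: L=–, R=–
  82: L=–, R=–

41 36 29 18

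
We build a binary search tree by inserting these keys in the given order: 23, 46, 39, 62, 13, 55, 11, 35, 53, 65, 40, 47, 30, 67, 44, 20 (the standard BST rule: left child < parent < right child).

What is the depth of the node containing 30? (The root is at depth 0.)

Insert 23: tree is empty, so 23 becomes the root.
Insert 46: 46 > 23 → go right. Place as right child of 23.
Insert 39: 39 > 23 → go right; 39 < 46 → go left. Place as left child of 46.
Insert 62: 62 > 23 → go right; 62 > 46 → go right. Place as right child of 46.
Insert 13: 13 < 23 → go left. Place as left child of 23.
Insert 55: 55 > 23 → go right; 55 > 46 → go right; 55 < 62 → go left. Place as left child of 62.
Insert 11: 11 < 23 → go left; 11 < 13 → go left. Place as left child of 13.
Insert 35: 35 > 23 → go right; 35 < 46 → go left; 35 < 39 → go left. Place as left child of 39.
Insert 53: 53 > 23 → go right; 53 > 46 → go right; 53 < 62 → go left; 53 < 55 → go left. Place as left child of 55.
Insert 65: 65 > 23 → go right; 65 > 46 → go right; 65 > 62 → go right. Place as right child of 62.
Insert 40: 40 > 23 → go right; 40 < 46 → go left; 40 > 39 → go right. Place as right child of 39.
Insert 47: 47 > 23 → go right; 47 > 46 → go right; 47 < 62 → go left; 47 < 55 → go left; 47 < 53 → go left. Place as left child of 53.
Insert 30: 30 > 23 → go right; 30 < 46 → go left; 30 < 39 → go left; 30 < 35 → go left. Place as left child of 35.
Insert 67: 67 > 23 → go right; 67 > 46 → go right; 67 > 62 → go right; 67 > 65 → go right. Place as right child of 65.
Insert 44: 44 > 23 → go right; 44 < 46 → go left; 44 > 39 → go right; 44 > 40 → go right. Place as right child of 40.
Insert 20: 20 < 23 → go left; 20 > 13 → go right. Place as right child of 13.

Path to 30: 23 → 46 → 39 → 35 → 30, which is 4 edges.

4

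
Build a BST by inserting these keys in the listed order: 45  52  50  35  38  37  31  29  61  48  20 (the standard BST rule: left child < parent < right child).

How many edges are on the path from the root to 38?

Resulting structure (node: left, right):
  45: L=35, R=52
  52: L=50, R=61
  50: L=48, R=–
  35: L=31, R=38
  38: L=37, R=–
  37: L=–, R=–
  31: L=29, R=–
  29: L=20, R=–
  61: L=–, R=–
  48: L=–, R=–
  20: L=–, R=–

Path to 38: 45 → 35 → 38, which is 2 edges.

2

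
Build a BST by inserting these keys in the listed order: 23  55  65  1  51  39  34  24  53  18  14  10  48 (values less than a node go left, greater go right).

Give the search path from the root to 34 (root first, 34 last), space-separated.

Insert 23: tree is empty, so 23 becomes the root.
Insert 55: 55 > 23 → go right. Place as right child of 23.
Insert 65: 65 > 23 → go right; 65 > 55 → go right. Place as right child of 55.
Insert 1: 1 < 23 → go left. Place as left child of 23.
Insert 51: 51 > 23 → go right; 51 < 55 → go left. Place as left child of 55.
Insert 39: 39 > 23 → go right; 39 < 55 → go left; 39 < 51 → go left. Place as left child of 51.
Insert 34: 34 > 23 → go right; 34 < 55 → go left; 34 < 51 → go left; 34 < 39 → go left. Place as left child of 39.
Insert 24: 24 > 23 → go right; 24 < 55 → go left; 24 < 51 → go left; 24 < 39 → go left; 24 < 34 → go left. Place as left child of 34.
Insert 53: 53 > 23 → go right; 53 < 55 → go left; 53 > 51 → go right. Place as right child of 51.
Insert 18: 18 < 23 → go left; 18 > 1 → go right. Place as right child of 1.
Insert 14: 14 < 23 → go left; 14 > 1 → go right; 14 < 18 → go left. Place as left child of 18.
Insert 10: 10 < 23 → go left; 10 > 1 → go right; 10 < 18 → go left; 10 < 14 → go left. Place as left child of 14.
Insert 48: 48 > 23 → go right; 48 < 55 → go left; 48 < 51 → go left; 48 > 39 → go right. Place as right child of 39.

23 55 51 39 34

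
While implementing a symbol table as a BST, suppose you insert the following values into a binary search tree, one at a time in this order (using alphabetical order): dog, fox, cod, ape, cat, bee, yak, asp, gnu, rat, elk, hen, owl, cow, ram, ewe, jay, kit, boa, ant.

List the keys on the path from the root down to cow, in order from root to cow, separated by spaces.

dog: root
fox: right child of dog (depth 1)
cod: left child of dog (depth 1)
ape: left child of cod (depth 2)
cat: right child of ape (depth 3)
bee: left child of cat (depth 4)
yak: right child of fox (depth 2)
asp: left child of bee (depth 5)
gnu: left child of yak (depth 3)
rat: right child of gnu (depth 4)
elk: left child of fox (depth 2)
hen: left child of rat (depth 5)
owl: right child of hen (depth 6)
cow: right child of cod (depth 2)
ram: right child of owl (depth 7)
ewe: right child of elk (depth 3)
jay: left child of owl (depth 7)
kit: right child of jay (depth 8)
boa: right child of bee (depth 5)
ant: left child of ape (depth 3)

dog cod cow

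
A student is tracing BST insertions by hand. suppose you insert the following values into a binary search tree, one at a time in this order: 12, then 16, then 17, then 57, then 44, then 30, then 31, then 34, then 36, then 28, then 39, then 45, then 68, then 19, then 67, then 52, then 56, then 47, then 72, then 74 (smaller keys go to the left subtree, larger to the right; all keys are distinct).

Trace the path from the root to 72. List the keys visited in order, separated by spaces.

12 16 17 57 68 72

Resulting structure (node: left, right):
  12: L=–, R=16
  16: L=–, R=17
  17: L=–, R=57
  57: L=44, R=68
  44: L=30, R=45
  30: L=28, R=31
  31: L=–, R=34
  34: L=–, R=36
  36: L=–, R=39
  28: L=19, R=–
  39: L=–, R=–
  45: L=–, R=52
  68: L=67, R=72
  19: L=–, R=–
  67: L=–, R=–
  52: L=47, R=56
  56: L=–, R=–
  47: L=–, R=–
  72: L=–, R=74
  74: L=–, R=–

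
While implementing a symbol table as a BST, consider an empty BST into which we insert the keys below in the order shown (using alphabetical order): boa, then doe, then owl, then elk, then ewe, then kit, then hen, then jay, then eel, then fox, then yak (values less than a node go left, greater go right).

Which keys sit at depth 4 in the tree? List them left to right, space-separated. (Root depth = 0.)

eel ewe

boa: root
doe: right child of boa (depth 1)
owl: right child of doe (depth 2)
elk: left child of owl (depth 3)
ewe: right child of elk (depth 4)
kit: right child of ewe (depth 5)
hen: left child of kit (depth 6)
jay: right child of hen (depth 7)
eel: left child of elk (depth 4)
fox: left child of hen (depth 7)
yak: right child of owl (depth 3)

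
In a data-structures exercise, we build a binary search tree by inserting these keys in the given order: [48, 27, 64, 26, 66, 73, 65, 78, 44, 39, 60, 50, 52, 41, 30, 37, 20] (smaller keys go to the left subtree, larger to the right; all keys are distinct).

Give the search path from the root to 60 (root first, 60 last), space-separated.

48: root
27: left child of 48 (depth 1)
64: right child of 48 (depth 1)
26: left child of 27 (depth 2)
66: right child of 64 (depth 2)
73: right child of 66 (depth 3)
65: left child of 66 (depth 3)
78: right child of 73 (depth 4)
44: right child of 27 (depth 2)
39: left child of 44 (depth 3)
60: left child of 64 (depth 2)
50: left child of 60 (depth 3)
52: right child of 50 (depth 4)
41: right child of 39 (depth 4)
30: left child of 39 (depth 4)
37: right child of 30 (depth 5)
20: left child of 26 (depth 3)

48 64 60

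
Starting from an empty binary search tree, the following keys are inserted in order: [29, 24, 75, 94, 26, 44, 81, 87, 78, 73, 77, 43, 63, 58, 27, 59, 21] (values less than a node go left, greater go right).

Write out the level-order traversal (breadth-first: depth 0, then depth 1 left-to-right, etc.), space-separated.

Resulting structure (node: left, right):
  29: L=24, R=75
  24: L=21, R=26
  75: L=44, R=94
  94: L=81, R=–
  26: L=–, R=27
  44: L=43, R=73
  81: L=78, R=87
  87: L=–, R=–
  78: L=77, R=–
  73: L=63, R=–
  77: L=–, R=–
  43: L=–, R=–
  63: L=58, R=–
  58: L=–, R=59
  27: L=–, R=–
  59: L=–, R=–
  21: L=–, R=–

29 24 75 21 26 44 94 27 43 73 81 63 78 87 58 77 59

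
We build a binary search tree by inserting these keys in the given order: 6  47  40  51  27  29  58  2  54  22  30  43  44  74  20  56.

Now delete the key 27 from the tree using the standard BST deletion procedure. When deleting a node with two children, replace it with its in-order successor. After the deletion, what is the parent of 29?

Insert 6: tree is empty, so 6 becomes the root.
Insert 47: 47 > 6 → go right. Place as right child of 6.
Insert 40: 40 > 6 → go right; 40 < 47 → go left. Place as left child of 47.
Insert 51: 51 > 6 → go right; 51 > 47 → go right. Place as right child of 47.
Insert 27: 27 > 6 → go right; 27 < 47 → go left; 27 < 40 → go left. Place as left child of 40.
Insert 29: 29 > 6 → go right; 29 < 47 → go left; 29 < 40 → go left; 29 > 27 → go right. Place as right child of 27.
Insert 58: 58 > 6 → go right; 58 > 47 → go right; 58 > 51 → go right. Place as right child of 51.
Insert 2: 2 < 6 → go left. Place as left child of 6.
Insert 54: 54 > 6 → go right; 54 > 47 → go right; 54 > 51 → go right; 54 < 58 → go left. Place as left child of 58.
Insert 22: 22 > 6 → go right; 22 < 47 → go left; 22 < 40 → go left; 22 < 27 → go left. Place as left child of 27.
Insert 30: 30 > 6 → go right; 30 < 47 → go left; 30 < 40 → go left; 30 > 27 → go right; 30 > 29 → go right. Place as right child of 29.
Insert 43: 43 > 6 → go right; 43 < 47 → go left; 43 > 40 → go right. Place as right child of 40.
Insert 44: 44 > 6 → go right; 44 < 47 → go left; 44 > 40 → go right; 44 > 43 → go right. Place as right child of 43.
Insert 74: 74 > 6 → go right; 74 > 47 → go right; 74 > 51 → go right; 74 > 58 → go right. Place as right child of 58.
Insert 20: 20 > 6 → go right; 20 < 47 → go left; 20 < 40 → go left; 20 < 27 → go left; 20 < 22 → go left. Place as left child of 22.
Insert 56: 56 > 6 → go right; 56 > 47 → go right; 56 > 51 → go right; 56 < 58 → go left; 56 > 54 → go right. Place as right child of 54.

Delete 27 (two children — replace with in-order successor).
After deletion, 29's parent is 40.

40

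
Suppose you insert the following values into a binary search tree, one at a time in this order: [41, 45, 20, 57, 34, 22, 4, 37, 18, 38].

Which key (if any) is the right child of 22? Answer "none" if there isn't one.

Insert 41: tree is empty, so 41 becomes the root.
Insert 45: 45 > 41 → go right. Place as right child of 41.
Insert 20: 20 < 41 → go left. Place as left child of 41.
Insert 57: 57 > 41 → go right; 57 > 45 → go right. Place as right child of 45.
Insert 34: 34 < 41 → go left; 34 > 20 → go right. Place as right child of 20.
Insert 22: 22 < 41 → go left; 22 > 20 → go right; 22 < 34 → go left. Place as left child of 34.
Insert 4: 4 < 41 → go left; 4 < 20 → go left. Place as left child of 20.
Insert 37: 37 < 41 → go left; 37 > 20 → go right; 37 > 34 → go right. Place as right child of 34.
Insert 18: 18 < 41 → go left; 18 < 20 → go left; 18 > 4 → go right. Place as right child of 4.
Insert 38: 38 < 41 → go left; 38 > 20 → go right; 38 > 34 → go right; 38 > 37 → go right. Place as right child of 37.

none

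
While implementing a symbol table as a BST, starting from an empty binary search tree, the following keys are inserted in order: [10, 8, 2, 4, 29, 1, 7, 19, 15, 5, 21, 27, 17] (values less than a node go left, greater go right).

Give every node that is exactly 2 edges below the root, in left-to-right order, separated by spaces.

Resulting structure (node: left, right):
  10: L=8, R=29
  8: L=2, R=–
  2: L=1, R=4
  4: L=–, R=7
  29: L=19, R=–
  1: L=–, R=–
  7: L=5, R=–
  19: L=15, R=21
  15: L=–, R=17
  5: L=–, R=–
  21: L=–, R=27
  27: L=–, R=–
  17: L=–, R=–

2 19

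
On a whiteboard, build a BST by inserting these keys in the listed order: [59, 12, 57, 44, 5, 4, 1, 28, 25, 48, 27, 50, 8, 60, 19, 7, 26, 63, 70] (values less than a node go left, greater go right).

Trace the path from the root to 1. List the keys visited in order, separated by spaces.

59 12 5 4 1

Resulting structure (node: left, right):
  59: L=12, R=60
  12: L=5, R=57
  57: L=44, R=–
  44: L=28, R=48
  5: L=4, R=8
  4: L=1, R=–
  1: L=–, R=–
  28: L=25, R=–
  25: L=19, R=27
  48: L=–, R=50
  27: L=26, R=–
  50: L=–, R=–
  8: L=7, R=–
  60: L=–, R=63
  19: L=–, R=–
  7: L=–, R=–
  26: L=–, R=–
  63: L=–, R=70
  70: L=–, R=–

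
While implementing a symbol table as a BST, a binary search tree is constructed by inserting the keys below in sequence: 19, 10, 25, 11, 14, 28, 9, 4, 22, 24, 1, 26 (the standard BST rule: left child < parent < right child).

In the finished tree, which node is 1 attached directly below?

4

Resulting structure (node: left, right):
  19: L=10, R=25
  10: L=9, R=11
  25: L=22, R=28
  11: L=–, R=14
  14: L=–, R=–
  28: L=26, R=–
  9: L=4, R=–
  4: L=1, R=–
  22: L=–, R=24
  24: L=–, R=–
  1: L=–, R=–
  26: L=–, R=–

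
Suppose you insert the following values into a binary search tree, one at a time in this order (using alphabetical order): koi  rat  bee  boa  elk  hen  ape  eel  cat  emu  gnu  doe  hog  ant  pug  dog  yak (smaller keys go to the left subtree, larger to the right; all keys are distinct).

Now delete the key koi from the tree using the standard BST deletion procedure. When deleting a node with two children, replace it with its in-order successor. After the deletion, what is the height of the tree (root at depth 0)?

Resulting structure (node: left, right):
  koi: L=bee, R=rat
  rat: L=pug, R=yak
  bee: L=ape, R=boa
  boa: L=–, R=elk
  elk: L=eel, R=hen
  hen: L=emu, R=hog
  ape: L=ant, R=–
  eel: L=cat, R=–
  cat: L=–, R=doe
  emu: L=–, R=gnu
  gnu: L=–, R=–
  doe: L=–, R=dog
  hog: L=–, R=–
  ant: L=–, R=–
  pug: L=–, R=–
  dog: L=–, R=–
  yak: L=–, R=–

Delete koi (two children — replace with in-order successor).
After deletion, deepest node is dog at depth 7.

7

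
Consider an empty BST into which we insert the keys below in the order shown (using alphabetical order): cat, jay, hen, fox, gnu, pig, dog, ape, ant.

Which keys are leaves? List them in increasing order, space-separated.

ant dog gnu pig

Insert cat: tree is empty, so cat becomes the root.
Insert jay: jay > cat → go right. Place as right child of cat.
Insert hen: hen > cat → go right; hen < jay → go left. Place as left child of jay.
Insert fox: fox > cat → go right; fox < jay → go left; fox < hen → go left. Place as left child of hen.
Insert gnu: gnu > cat → go right; gnu < jay → go left; gnu < hen → go left; gnu > fox → go right. Place as right child of fox.
Insert pig: pig > cat → go right; pig > jay → go right. Place as right child of jay.
Insert dog: dog > cat → go right; dog < jay → go left; dog < hen → go left; dog < fox → go left. Place as left child of fox.
Insert ape: ape < cat → go left. Place as left child of cat.
Insert ant: ant < cat → go left; ant < ape → go left. Place as left child of ape.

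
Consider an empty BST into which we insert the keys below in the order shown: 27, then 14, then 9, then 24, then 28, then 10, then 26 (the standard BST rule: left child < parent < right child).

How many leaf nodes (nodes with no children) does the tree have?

27: root
14: left child of 27 (depth 1)
9: left child of 14 (depth 2)
24: right child of 14 (depth 2)
28: right child of 27 (depth 1)
10: right child of 9 (depth 3)
26: right child of 24 (depth 3)

Leaves: 10, 26, 28 — 3 in total.

3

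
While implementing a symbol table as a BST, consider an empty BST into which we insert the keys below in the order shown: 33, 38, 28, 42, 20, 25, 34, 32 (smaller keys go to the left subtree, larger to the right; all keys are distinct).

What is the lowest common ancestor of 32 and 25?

Insert 33: tree is empty, so 33 becomes the root.
Insert 38: 38 > 33 → go right. Place as right child of 33.
Insert 28: 28 < 33 → go left. Place as left child of 33.
Insert 42: 42 > 33 → go right; 42 > 38 → go right. Place as right child of 38.
Insert 20: 20 < 33 → go left; 20 < 28 → go left. Place as left child of 28.
Insert 25: 25 < 33 → go left; 25 < 28 → go left; 25 > 20 → go right. Place as right child of 20.
Insert 34: 34 > 33 → go right; 34 < 38 → go left. Place as left child of 38.
Insert 32: 32 < 33 → go left; 32 > 28 → go right. Place as right child of 28.

Path to 32: 33 → 28 → 32
Path to 25: 33 → 28 → 20 → 25
The paths share a prefix ending at 28, then split left and right.

28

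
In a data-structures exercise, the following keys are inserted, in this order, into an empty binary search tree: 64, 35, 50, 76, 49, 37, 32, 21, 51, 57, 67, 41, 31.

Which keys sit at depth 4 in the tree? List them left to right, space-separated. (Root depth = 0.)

Insert 64: tree is empty, so 64 becomes the root.
Insert 35: 35 < 64 → go left. Place as left child of 64.
Insert 50: 50 < 64 → go left; 50 > 35 → go right. Place as right child of 35.
Insert 76: 76 > 64 → go right. Place as right child of 64.
Insert 49: 49 < 64 → go left; 49 > 35 → go right; 49 < 50 → go left. Place as left child of 50.
Insert 37: 37 < 64 → go left; 37 > 35 → go right; 37 < 50 → go left; 37 < 49 → go left. Place as left child of 49.
Insert 32: 32 < 64 → go left; 32 < 35 → go left. Place as left child of 35.
Insert 21: 21 < 64 → go left; 21 < 35 → go left; 21 < 32 → go left. Place as left child of 32.
Insert 51: 51 < 64 → go left; 51 > 35 → go right; 51 > 50 → go right. Place as right child of 50.
Insert 57: 57 < 64 → go left; 57 > 35 → go right; 57 > 50 → go right; 57 > 51 → go right. Place as right child of 51.
Insert 67: 67 > 64 → go right; 67 < 76 → go left. Place as left child of 76.
Insert 41: 41 < 64 → go left; 41 > 35 → go right; 41 < 50 → go left; 41 < 49 → go left; 41 > 37 → go right. Place as right child of 37.
Insert 31: 31 < 64 → go left; 31 < 35 → go left; 31 < 32 → go left; 31 > 21 → go right. Place as right child of 21.

31 37 57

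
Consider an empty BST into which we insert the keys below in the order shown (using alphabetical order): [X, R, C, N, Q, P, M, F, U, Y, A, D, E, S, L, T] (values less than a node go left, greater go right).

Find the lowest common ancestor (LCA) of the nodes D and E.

D

X: root
R: left child of X (depth 1)
C: left child of R (depth 2)
N: right child of C (depth 3)
Q: right child of N (depth 4)
P: left child of Q (depth 5)
M: left child of N (depth 4)
F: left child of M (depth 5)
U: right child of R (depth 2)
Y: right child of X (depth 1)
A: left child of C (depth 3)
D: left child of F (depth 6)
E: right child of D (depth 7)
S: left child of U (depth 3)
L: right child of F (depth 6)
T: right child of S (depth 4)

Path to D: X → R → C → N → M → F → D
Path to E: X → R → C → N → M → F → D → E
D lies on both paths and is an ancestor of the other node.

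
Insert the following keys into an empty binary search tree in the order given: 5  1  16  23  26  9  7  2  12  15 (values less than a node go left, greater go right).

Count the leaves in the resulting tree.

Resulting structure (node: left, right):
  5: L=1, R=16
  1: L=–, R=2
  16: L=9, R=23
  23: L=–, R=26
  26: L=–, R=–
  9: L=7, R=12
  7: L=–, R=–
  2: L=–, R=–
  12: L=–, R=15
  15: L=–, R=–

Leaves: 2, 7, 15, 26 — 4 in total.

4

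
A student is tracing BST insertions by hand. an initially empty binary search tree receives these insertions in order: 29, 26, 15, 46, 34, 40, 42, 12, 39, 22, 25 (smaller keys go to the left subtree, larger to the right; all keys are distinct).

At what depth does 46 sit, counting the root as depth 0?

1

29: root
26: left child of 29 (depth 1)
15: left child of 26 (depth 2)
46: right child of 29 (depth 1)
34: left child of 46 (depth 2)
40: right child of 34 (depth 3)
42: right child of 40 (depth 4)
12: left child of 15 (depth 3)
39: left child of 40 (depth 4)
22: right child of 15 (depth 3)
25: right child of 22 (depth 4)

Path to 46: 29 → 46, which is 1 edge.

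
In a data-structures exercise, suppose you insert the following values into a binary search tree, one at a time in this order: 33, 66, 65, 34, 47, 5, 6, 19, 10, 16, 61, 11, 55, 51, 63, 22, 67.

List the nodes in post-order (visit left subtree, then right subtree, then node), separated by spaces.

Insert 33: tree is empty, so 33 becomes the root.
Insert 66: 66 > 33 → go right. Place as right child of 33.
Insert 65: 65 > 33 → go right; 65 < 66 → go left. Place as left child of 66.
Insert 34: 34 > 33 → go right; 34 < 66 → go left; 34 < 65 → go left. Place as left child of 65.
Insert 47: 47 > 33 → go right; 47 < 66 → go left; 47 < 65 → go left; 47 > 34 → go right. Place as right child of 34.
Insert 5: 5 < 33 → go left. Place as left child of 33.
Insert 6: 6 < 33 → go left; 6 > 5 → go right. Place as right child of 5.
Insert 19: 19 < 33 → go left; 19 > 5 → go right; 19 > 6 → go right. Place as right child of 6.
Insert 10: 10 < 33 → go left; 10 > 5 → go right; 10 > 6 → go right; 10 < 19 → go left. Place as left child of 19.
Insert 16: 16 < 33 → go left; 16 > 5 → go right; 16 > 6 → go right; 16 < 19 → go left; 16 > 10 → go right. Place as right child of 10.
Insert 61: 61 > 33 → go right; 61 < 66 → go left; 61 < 65 → go left; 61 > 34 → go right; 61 > 47 → go right. Place as right child of 47.
Insert 11: 11 < 33 → go left; 11 > 5 → go right; 11 > 6 → go right; 11 < 19 → go left; 11 > 10 → go right; 11 < 16 → go left. Place as left child of 16.
Insert 55: 55 > 33 → go right; 55 < 66 → go left; 55 < 65 → go left; 55 > 34 → go right; 55 > 47 → go right; 55 < 61 → go left. Place as left child of 61.
Insert 51: 51 > 33 → go right; 51 < 66 → go left; 51 < 65 → go left; 51 > 34 → go right; 51 > 47 → go right; 51 < 61 → go left; 51 < 55 → go left. Place as left child of 55.
Insert 63: 63 > 33 → go right; 63 < 66 → go left; 63 < 65 → go left; 63 > 34 → go right; 63 > 47 → go right; 63 > 61 → go right. Place as right child of 61.
Insert 22: 22 < 33 → go left; 22 > 5 → go right; 22 > 6 → go right; 22 > 19 → go right. Place as right child of 19.
Insert 67: 67 > 33 → go right; 67 > 66 → go right. Place as right child of 66.

11 16 10 22 19 6 5 51 55 63 61 47 34 65 67 66 33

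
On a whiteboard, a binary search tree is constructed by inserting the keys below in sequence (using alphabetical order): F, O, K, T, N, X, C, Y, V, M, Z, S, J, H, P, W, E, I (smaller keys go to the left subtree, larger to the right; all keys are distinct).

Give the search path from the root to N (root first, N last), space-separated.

F O K N

F: root
O: right child of F (depth 1)
K: left child of O (depth 2)
T: right child of O (depth 2)
N: right child of K (depth 3)
X: right child of T (depth 3)
C: left child of F (depth 1)
Y: right child of X (depth 4)
V: left child of X (depth 4)
M: left child of N (depth 4)
Z: right child of Y (depth 5)
S: left child of T (depth 3)
J: left child of K (depth 3)
H: left child of J (depth 4)
P: left child of S (depth 4)
W: right child of V (depth 5)
E: right child of C (depth 2)
I: right child of H (depth 5)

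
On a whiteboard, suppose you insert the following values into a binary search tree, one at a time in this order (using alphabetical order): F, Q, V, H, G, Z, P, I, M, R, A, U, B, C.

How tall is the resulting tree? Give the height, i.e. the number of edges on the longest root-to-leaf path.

5

Resulting structure (node: left, right):
  F: L=A, R=Q
  Q: L=H, R=V
  V: L=R, R=Z
  H: L=G, R=P
  G: L=–, R=–
  Z: L=–, R=–
  P: L=I, R=–
  I: L=–, R=M
  M: L=–, R=–
  R: L=–, R=U
  A: L=–, R=B
  U: L=–, R=–
  B: L=–, R=C
  C: L=–, R=–

The deepest node is M at depth 5.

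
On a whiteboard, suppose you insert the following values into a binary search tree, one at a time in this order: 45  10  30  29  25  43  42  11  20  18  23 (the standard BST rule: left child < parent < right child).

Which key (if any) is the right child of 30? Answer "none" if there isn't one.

45: root
10: left child of 45 (depth 1)
30: right child of 10 (depth 2)
29: left child of 30 (depth 3)
25: left child of 29 (depth 4)
43: right child of 30 (depth 3)
42: left child of 43 (depth 4)
11: left child of 25 (depth 5)
20: right child of 11 (depth 6)
18: left child of 20 (depth 7)
23: right child of 20 (depth 7)

43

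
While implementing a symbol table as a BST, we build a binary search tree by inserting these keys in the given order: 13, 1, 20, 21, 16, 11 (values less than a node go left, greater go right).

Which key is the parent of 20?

13: root
1: left child of 13 (depth 1)
20: right child of 13 (depth 1)
21: right child of 20 (depth 2)
16: left child of 20 (depth 2)
11: right child of 1 (depth 2)

13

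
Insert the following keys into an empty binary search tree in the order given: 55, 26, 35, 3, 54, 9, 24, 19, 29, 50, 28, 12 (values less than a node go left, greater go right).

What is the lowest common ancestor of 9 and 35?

26

Insert 55: tree is empty, so 55 becomes the root.
Insert 26: 26 < 55 → go left. Place as left child of 55.
Insert 35: 35 < 55 → go left; 35 > 26 → go right. Place as right child of 26.
Insert 3: 3 < 55 → go left; 3 < 26 → go left. Place as left child of 26.
Insert 54: 54 < 55 → go left; 54 > 26 → go right; 54 > 35 → go right. Place as right child of 35.
Insert 9: 9 < 55 → go left; 9 < 26 → go left; 9 > 3 → go right. Place as right child of 3.
Insert 24: 24 < 55 → go left; 24 < 26 → go left; 24 > 3 → go right; 24 > 9 → go right. Place as right child of 9.
Insert 19: 19 < 55 → go left; 19 < 26 → go left; 19 > 3 → go right; 19 > 9 → go right; 19 < 24 → go left. Place as left child of 24.
Insert 29: 29 < 55 → go left; 29 > 26 → go right; 29 < 35 → go left. Place as left child of 35.
Insert 50: 50 < 55 → go left; 50 > 26 → go right; 50 > 35 → go right; 50 < 54 → go left. Place as left child of 54.
Insert 28: 28 < 55 → go left; 28 > 26 → go right; 28 < 35 → go left; 28 < 29 → go left. Place as left child of 29.
Insert 12: 12 < 55 → go left; 12 < 26 → go left; 12 > 3 → go right; 12 > 9 → go right; 12 < 24 → go left; 12 < 19 → go left. Place as left child of 19.

Path to 9: 55 → 26 → 3 → 9
Path to 35: 55 → 26 → 35
The paths share a prefix ending at 26, then split left and right.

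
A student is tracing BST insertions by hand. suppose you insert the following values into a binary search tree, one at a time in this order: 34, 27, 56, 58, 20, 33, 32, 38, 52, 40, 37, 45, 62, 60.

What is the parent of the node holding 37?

Resulting structure (node: left, right):
  34: L=27, R=56
  27: L=20, R=33
  56: L=38, R=58
  58: L=–, R=62
  20: L=–, R=–
  33: L=32, R=–
  32: L=–, R=–
  38: L=37, R=52
  52: L=40, R=–
  40: L=–, R=45
  37: L=–, R=–
  45: L=–, R=–
  62: L=60, R=–
  60: L=–, R=–

38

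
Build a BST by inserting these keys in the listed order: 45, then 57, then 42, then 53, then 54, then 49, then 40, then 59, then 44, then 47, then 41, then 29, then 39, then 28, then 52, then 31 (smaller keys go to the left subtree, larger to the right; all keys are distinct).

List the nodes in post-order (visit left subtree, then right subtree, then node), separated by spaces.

28 31 39 29 41 40 44 42 47 52 49 54 53 59 57 45

Insert 45: tree is empty, so 45 becomes the root.
Insert 57: 57 > 45 → go right. Place as right child of 45.
Insert 42: 42 < 45 → go left. Place as left child of 45.
Insert 53: 53 > 45 → go right; 53 < 57 → go left. Place as left child of 57.
Insert 54: 54 > 45 → go right; 54 < 57 → go left; 54 > 53 → go right. Place as right child of 53.
Insert 49: 49 > 45 → go right; 49 < 57 → go left; 49 < 53 → go left. Place as left child of 53.
Insert 40: 40 < 45 → go left; 40 < 42 → go left. Place as left child of 42.
Insert 59: 59 > 45 → go right; 59 > 57 → go right. Place as right child of 57.
Insert 44: 44 < 45 → go left; 44 > 42 → go right. Place as right child of 42.
Insert 47: 47 > 45 → go right; 47 < 57 → go left; 47 < 53 → go left; 47 < 49 → go left. Place as left child of 49.
Insert 41: 41 < 45 → go left; 41 < 42 → go left; 41 > 40 → go right. Place as right child of 40.
Insert 29: 29 < 45 → go left; 29 < 42 → go left; 29 < 40 → go left. Place as left child of 40.
Insert 39: 39 < 45 → go left; 39 < 42 → go left; 39 < 40 → go left; 39 > 29 → go right. Place as right child of 29.
Insert 28: 28 < 45 → go left; 28 < 42 → go left; 28 < 40 → go left; 28 < 29 → go left. Place as left child of 29.
Insert 52: 52 > 45 → go right; 52 < 57 → go left; 52 < 53 → go left; 52 > 49 → go right. Place as right child of 49.
Insert 31: 31 < 45 → go left; 31 < 42 → go left; 31 < 40 → go left; 31 > 29 → go right; 31 < 39 → go left. Place as left child of 39.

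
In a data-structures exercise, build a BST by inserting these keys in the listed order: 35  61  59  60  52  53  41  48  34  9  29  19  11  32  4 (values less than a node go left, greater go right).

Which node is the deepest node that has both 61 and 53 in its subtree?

35: root
61: right child of 35 (depth 1)
59: left child of 61 (depth 2)
60: right child of 59 (depth 3)
52: left child of 59 (depth 3)
53: right child of 52 (depth 4)
41: left child of 52 (depth 4)
48: right child of 41 (depth 5)
34: left child of 35 (depth 1)
9: left child of 34 (depth 2)
29: right child of 9 (depth 3)
19: left child of 29 (depth 4)
11: left child of 19 (depth 5)
32: right child of 29 (depth 4)
4: left child of 9 (depth 3)

Path to 61: 35 → 61
Path to 53: 35 → 61 → 59 → 52 → 53
61 lies on both paths and is an ancestor of the other node.

61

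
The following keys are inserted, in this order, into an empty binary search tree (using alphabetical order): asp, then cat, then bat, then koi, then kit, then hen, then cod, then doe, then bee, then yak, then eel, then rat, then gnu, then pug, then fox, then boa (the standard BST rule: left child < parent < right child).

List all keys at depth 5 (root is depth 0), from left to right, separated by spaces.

asp: root
cat: right child of asp (depth 1)
bat: left child of cat (depth 2)
koi: right child of cat (depth 2)
kit: left child of koi (depth 3)
hen: left child of kit (depth 4)
cod: left child of hen (depth 5)
doe: right child of cod (depth 6)
bee: right child of bat (depth 3)
yak: right child of koi (depth 3)
eel: right child of doe (depth 7)
rat: left child of yak (depth 4)
gnu: right child of eel (depth 8)
pug: left child of rat (depth 5)
fox: left child of gnu (depth 9)
boa: right child of bee (depth 4)

cod pug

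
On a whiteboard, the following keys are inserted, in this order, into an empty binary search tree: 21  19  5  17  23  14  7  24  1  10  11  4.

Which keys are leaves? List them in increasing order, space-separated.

4 11 24

21: root
19: left child of 21 (depth 1)
5: left child of 19 (depth 2)
17: right child of 5 (depth 3)
23: right child of 21 (depth 1)
14: left child of 17 (depth 4)
7: left child of 14 (depth 5)
24: right child of 23 (depth 2)
1: left child of 5 (depth 3)
10: right child of 7 (depth 6)
11: right child of 10 (depth 7)
4: right child of 1 (depth 4)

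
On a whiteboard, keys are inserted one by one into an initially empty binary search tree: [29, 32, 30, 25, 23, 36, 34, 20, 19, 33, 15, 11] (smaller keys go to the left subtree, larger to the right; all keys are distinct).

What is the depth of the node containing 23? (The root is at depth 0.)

Insert 29: tree is empty, so 29 becomes the root.
Insert 32: 32 > 29 → go right. Place as right child of 29.
Insert 30: 30 > 29 → go right; 30 < 32 → go left. Place as left child of 32.
Insert 25: 25 < 29 → go left. Place as left child of 29.
Insert 23: 23 < 29 → go left; 23 < 25 → go left. Place as left child of 25.
Insert 36: 36 > 29 → go right; 36 > 32 → go right. Place as right child of 32.
Insert 34: 34 > 29 → go right; 34 > 32 → go right; 34 < 36 → go left. Place as left child of 36.
Insert 20: 20 < 29 → go left; 20 < 25 → go left; 20 < 23 → go left. Place as left child of 23.
Insert 19: 19 < 29 → go left; 19 < 25 → go left; 19 < 23 → go left; 19 < 20 → go left. Place as left child of 20.
Insert 33: 33 > 29 → go right; 33 > 32 → go right; 33 < 36 → go left; 33 < 34 → go left. Place as left child of 34.
Insert 15: 15 < 29 → go left; 15 < 25 → go left; 15 < 23 → go left; 15 < 20 → go left; 15 < 19 → go left. Place as left child of 19.
Insert 11: 11 < 29 → go left; 11 < 25 → go left; 11 < 23 → go left; 11 < 20 → go left; 11 < 19 → go left; 11 < 15 → go left. Place as left child of 15.

Path to 23: 29 → 25 → 23, which is 2 edges.

2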